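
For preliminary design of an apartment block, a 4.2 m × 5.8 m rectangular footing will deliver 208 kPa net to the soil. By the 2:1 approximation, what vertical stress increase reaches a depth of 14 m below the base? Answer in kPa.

By the 2:1 method the load spreads at 1 horizontal : 2 vertical, so at depth z the loaded area has grown by z in each plan dimension:
Δσ = qBL/((B+z)(L+z)) = 208×4.2×5.8/((4.2+14)(5.8+14)) = 14.061 kPa

Δσ_z ≈ 14.1 kPa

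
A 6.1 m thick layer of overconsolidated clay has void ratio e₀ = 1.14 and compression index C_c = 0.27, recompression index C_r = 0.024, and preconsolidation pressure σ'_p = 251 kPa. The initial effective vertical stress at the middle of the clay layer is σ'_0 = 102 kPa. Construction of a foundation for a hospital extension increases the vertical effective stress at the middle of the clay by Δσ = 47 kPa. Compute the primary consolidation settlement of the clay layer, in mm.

Final effective stress: σ'_f = 102 + 47 = 149 kPa.
σ'_f = 149 ≤ σ'_p = 251 kPa, so the clay remains overconsolidated and only the recompression index applies:
S_c = C_r·H/(1+e₀)·log₁₀(σ'_f/σ'_0) = 0.024×6.1/2.14×log₁₀(149/102)
    = 0.068412 × 0.16459 = 0.01126 m

S_c ≈ 11.3 mm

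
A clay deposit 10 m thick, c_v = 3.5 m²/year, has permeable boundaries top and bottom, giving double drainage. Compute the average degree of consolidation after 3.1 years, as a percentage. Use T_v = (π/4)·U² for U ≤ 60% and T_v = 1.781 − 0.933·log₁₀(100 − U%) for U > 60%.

Drainage path length: H_d = H/2 = 5 m (double drainage).
T_v = c_v·t/H_d² = 3.5×3.1/5² = 0.434.
T_v = 0.434 corresponds to the U > 60% branch:
U = 1 − 10^((1.781 − T_v)/0.933)/100 = 0.7222

U ≈ 72.2 %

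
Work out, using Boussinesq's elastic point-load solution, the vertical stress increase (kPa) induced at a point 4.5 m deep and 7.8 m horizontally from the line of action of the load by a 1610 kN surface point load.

Δσ_z ≈ 1.18 kPa

Boussinesq vertical stress below a point load on an elastic half-space:
Δσ_z = 3P/(2πz²) · [1 + (r/z)²]^(−5/2)
r/z = 7.8/4.5 = 1.7333; [1+(r/z)²]^(−5/2) = 0.031163.
Δσ_z = 3×1610/(2π×4.5²) × 0.031163 = 37.961 × 0.031163 = 1.183 kPa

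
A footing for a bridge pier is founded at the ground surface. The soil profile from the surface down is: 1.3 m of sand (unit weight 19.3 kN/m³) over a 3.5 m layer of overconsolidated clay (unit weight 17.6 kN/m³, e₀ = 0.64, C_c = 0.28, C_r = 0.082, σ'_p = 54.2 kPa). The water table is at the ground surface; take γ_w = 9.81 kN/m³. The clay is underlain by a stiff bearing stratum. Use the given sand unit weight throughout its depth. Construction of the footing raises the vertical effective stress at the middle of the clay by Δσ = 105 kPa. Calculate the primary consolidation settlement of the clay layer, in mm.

Mid-depth of clay below the ground surface: z = 1.3 + 3.5/2 = 3.05 m.
Total vertical stress at mid-clay: σ_v = 19.3×1.3 + 17.6×1.75 = 55.89 kPa.
Pore pressure: u = 9.81×(3.05 − 0) = 29.921 kPa.
Initial effective stress: σ'_0 = σ_v − u = 55.89 − 29.921 = 25.969 kPa.
Final effective stress: σ'_f = 25.969 + 105 = 130.97 kPa.
σ'_f = 130.97 > σ'_p = 54.2 kPa, so the stress path crosses the preconsolidation pressure — recompression up to σ'_p, then virgin compression beyond:
S_c = H/(1+e₀)·[C_r·log₁₀(σ'_p/σ'_0) + C_c·log₁₀(σ'_f/σ'_p)]
    = 3.5/1.64 × [0.082×log₁₀(54.2/25.969) + 0.28×log₁₀(130.97/54.2)]
    = 2.1341 × [0.026203 + 0.10729] = 0.2849 m

S_c ≈ 285 mm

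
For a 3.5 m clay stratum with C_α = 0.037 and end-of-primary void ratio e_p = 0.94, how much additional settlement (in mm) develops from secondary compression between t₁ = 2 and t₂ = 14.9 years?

Secondary compression: S_s = C_α·H/(1+e_p)·log₁₀(t₂/t₁)
S_s = 0.037×3.5/(1+0.94)×log₁₀(14.9/2)
    = 0.06675 × 0.8722 = 0.05822 m

S_s ≈ 58.2 mm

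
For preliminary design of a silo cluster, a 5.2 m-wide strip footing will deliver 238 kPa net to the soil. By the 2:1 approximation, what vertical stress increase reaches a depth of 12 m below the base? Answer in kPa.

By the 2:1 method the load spreads at 1 horizontal : 2 vertical, so at depth z the loaded area has grown by z in each plan dimension:
Δσ = qB/(B+z) = 238×5.2/(5.2+12) = 71.953 kPa

Δσ_z ≈ 72 kPa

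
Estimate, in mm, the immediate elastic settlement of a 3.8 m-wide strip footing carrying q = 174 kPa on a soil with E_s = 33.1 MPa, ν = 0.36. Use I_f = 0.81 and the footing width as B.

S_e ≈ 14.1 mm

Immediate (elastic) settlement: S_e = q·B·(1−ν²)/E_s · I_f.
E_s = 33.1 MPa = 33100 kPa.
S_e = 174 × 3.8 × (1 − 0.36²) / 33100 × 0.81
    = 174 × 3.8 × 0.8704 / 33100 × 0.81
    = 0.01408 m = 14.08 mm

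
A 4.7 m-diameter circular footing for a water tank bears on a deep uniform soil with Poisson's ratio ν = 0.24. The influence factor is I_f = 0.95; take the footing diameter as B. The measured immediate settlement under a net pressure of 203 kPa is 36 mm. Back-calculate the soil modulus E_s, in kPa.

E_s ≈ 23700 kPa

S_e = q·B·(1−ν²)/E_s · I_f  ⇒  E_s = q·B·(1−ν²)·I_f / S_e.
E_s = 203 × 4.7 × 0.9424 × 0.95 / 0.036 = 23730 kPa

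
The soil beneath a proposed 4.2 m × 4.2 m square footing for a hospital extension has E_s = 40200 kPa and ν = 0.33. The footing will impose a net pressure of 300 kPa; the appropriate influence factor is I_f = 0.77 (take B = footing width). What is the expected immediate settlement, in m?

Immediate (elastic) settlement: S_e = q·B·(1−ν²)/E_s · I_f.
S_e = 300 × 4.2 × (1 − 0.33²) / 40200 × 0.77
    = 300 × 4.2 × 0.8911 / 40200 × 0.77
    = 0.02151 m

S_e ≈ 0.0215 m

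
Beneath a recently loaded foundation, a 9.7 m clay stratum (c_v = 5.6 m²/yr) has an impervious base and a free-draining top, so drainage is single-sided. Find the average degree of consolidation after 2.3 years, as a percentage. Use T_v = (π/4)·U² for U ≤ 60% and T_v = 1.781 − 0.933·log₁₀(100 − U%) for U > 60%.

Drainage path length: H_d = H = 9.7 m (single drainage).
T_v = c_v·t/H_d² = 5.6×2.3/9.7² = 0.13689.
T_v = 0.13689 corresponds to the U ≤ 60% branch:
U = √(4T_v/π) = 0.4175

U ≈ 41.7 %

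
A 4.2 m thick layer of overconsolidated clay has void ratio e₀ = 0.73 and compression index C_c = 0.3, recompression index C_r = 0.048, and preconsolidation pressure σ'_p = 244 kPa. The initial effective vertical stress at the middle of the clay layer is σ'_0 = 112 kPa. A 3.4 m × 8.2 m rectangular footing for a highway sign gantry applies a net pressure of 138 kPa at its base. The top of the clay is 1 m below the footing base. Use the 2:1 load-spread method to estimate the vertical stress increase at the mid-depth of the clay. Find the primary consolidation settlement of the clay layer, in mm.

Mid-depth of clay below the footing base: z = 1 + 4.2/2 = 3.1 m.
Stress increase at mid-clay by the 2:1 spreading method:
Δσ = qBL/((B+z)(L+z)) = 138×3.4×8.2/((3.4+3.1)(8.2+3.1)) = 52.382 kPa
Final effective stress: σ'_f = 112 + 52.382 = 164.38 kPa.
σ'_f = 164.38 ≤ σ'_p = 244 kPa, so the clay remains overconsolidated and only the recompression index applies:
S_c = C_r·H/(1+e₀)·log₁₀(σ'_f/σ'_0) = 0.048×4.2/1.73×log₁₀(164.38/112)
    = 0.11653 × 0.16663 = 0.01942 m

S_c ≈ 19.4 mm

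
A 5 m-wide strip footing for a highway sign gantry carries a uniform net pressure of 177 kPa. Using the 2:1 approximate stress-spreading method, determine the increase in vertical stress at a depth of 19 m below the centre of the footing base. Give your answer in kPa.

Δσ_z ≈ 36.9 kPa

By the 2:1 method the load spreads at 1 horizontal : 2 vertical, so at depth z the loaded area has grown by z in each plan dimension:
Δσ = qB/(B+z) = 177×5/(5+19) = 36.875 kPa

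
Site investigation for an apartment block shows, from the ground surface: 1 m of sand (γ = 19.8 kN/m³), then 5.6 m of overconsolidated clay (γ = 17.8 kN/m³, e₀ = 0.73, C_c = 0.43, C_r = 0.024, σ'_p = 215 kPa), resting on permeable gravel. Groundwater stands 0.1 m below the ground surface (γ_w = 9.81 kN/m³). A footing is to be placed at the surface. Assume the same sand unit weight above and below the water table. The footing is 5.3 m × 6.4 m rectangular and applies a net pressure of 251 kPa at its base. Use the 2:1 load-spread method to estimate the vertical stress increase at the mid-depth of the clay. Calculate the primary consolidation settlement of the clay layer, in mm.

Mid-depth of clay below the ground surface: z = 1 + 5.6/2 = 3.8 m.
Total vertical stress at mid-clay: σ_v = 19.8×1 + 17.8×2.8 = 69.64 kPa.
Pore pressure: u = 9.81×(3.8 − 0.1) = 36.297 kPa.
Initial effective stress: σ'_0 = σ_v − u = 69.64 − 36.297 = 33.343 kPa.
Stress increase at mid-clay by the 2:1 spreading method:
Δσ = qBL/((B+z)(L+z)) = 251×5.3×6.4/((5.3+3.8)(6.4+3.8)) = 91.725 kPa
Final effective stress: σ'_f = 33.343 + 91.725 = 125.07 kPa.
σ'_f = 125.07 ≤ σ'_p = 215 kPa, so the clay remains overconsolidated and only the recompression index applies:
S_c = C_r·H/(1+e₀)·log₁₀(σ'_f/σ'_0) = 0.024×5.6/1.73×log₁₀(125.07/33.343)
    = 0.077688 × 0.57415 = 0.0446 m

S_c ≈ 44.6 mm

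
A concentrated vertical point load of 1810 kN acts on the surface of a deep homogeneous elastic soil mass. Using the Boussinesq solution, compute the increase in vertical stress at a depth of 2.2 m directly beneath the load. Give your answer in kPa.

Boussinesq vertical stress below a point load on an elastic half-space:
Δσ_z = 3P/(2πz²) · [1 + (r/z)²]^(−5/2)
r/z = 0/2.2 = 0; [1+(r/z)²]^(−5/2) = 1.
Δσ_z = 3×1810/(2π×2.2²) × 1 = 178.56 × 1 = 178.6 kPa

Δσ_z ≈ 179 kPa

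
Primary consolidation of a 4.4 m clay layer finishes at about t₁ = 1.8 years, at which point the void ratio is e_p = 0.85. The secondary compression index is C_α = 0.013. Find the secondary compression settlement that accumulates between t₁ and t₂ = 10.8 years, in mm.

Secondary compression: S_s = C_α·H/(1+e_p)·log₁₀(t₂/t₁)
S_s = 0.013×4.4/(1+0.85)×log₁₀(10.8/1.8)
    = 0.03092 × 0.7782 = 0.02406 m

S_s ≈ 24.1 mm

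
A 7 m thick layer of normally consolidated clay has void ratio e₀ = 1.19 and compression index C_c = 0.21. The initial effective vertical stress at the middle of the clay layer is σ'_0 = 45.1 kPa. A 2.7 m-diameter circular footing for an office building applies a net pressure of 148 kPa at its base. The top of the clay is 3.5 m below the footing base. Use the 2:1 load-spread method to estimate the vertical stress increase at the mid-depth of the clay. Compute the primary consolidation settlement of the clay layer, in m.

Mid-depth of clay below the footing base: z = 3.5 + 7/2 = 7 m.
Stress increase at mid-clay by the 2:1 spreading method:
Δσ ≈ qD²/(D+z)² = 148×2.7²/(2.7+7)² = 11.467 kPa
Final effective stress: σ'_f = σ'_0 + Δσ = 45.1 + 11.467 = 56.567 kPa.
Normally consolidated clay, so the full stress increment lies on the virgin compression line:
S_c = C_c·H/(1+e₀)·log₁₀(σ'_f/σ'_0) = 0.21×7/(1+1.19)×log₁₀(56.567/45.1)
    = 0.67123 × 0.098387 = 0.06604 m

S_c ≈ 0.066 m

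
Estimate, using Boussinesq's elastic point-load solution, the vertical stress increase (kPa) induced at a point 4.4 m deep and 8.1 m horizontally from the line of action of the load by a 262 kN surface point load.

Boussinesq vertical stress below a point load on an elastic half-space:
Δσ_z = 3P/(2πz²) · [1 + (r/z)²]^(−5/2)
r/z = 8.1/4.4 = 1.8409; [1+(r/z)²]^(−5/2) = 0.02478.
Δσ_z = 3×262/(2π×4.4²) × 0.02478 = 6.4616 × 0.02478 = 0.1601 kPa

Δσ_z ≈ 0.16 kPa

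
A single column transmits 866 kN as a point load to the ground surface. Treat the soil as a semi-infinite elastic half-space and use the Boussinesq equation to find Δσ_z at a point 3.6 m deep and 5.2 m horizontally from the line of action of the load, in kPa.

Δσ_z ≈ 1.91 kPa

Boussinesq vertical stress below a point load on an elastic half-space:
Δσ_z = 3P/(2πz²) · [1 + (r/z)²]^(−5/2)
r/z = 5.2/3.6 = 1.4444; [1+(r/z)²]^(−5/2) = 0.059753.
Δσ_z = 3×866/(2π×3.6²) × 0.059753 = 31.905 × 0.059753 = 1.906 kPa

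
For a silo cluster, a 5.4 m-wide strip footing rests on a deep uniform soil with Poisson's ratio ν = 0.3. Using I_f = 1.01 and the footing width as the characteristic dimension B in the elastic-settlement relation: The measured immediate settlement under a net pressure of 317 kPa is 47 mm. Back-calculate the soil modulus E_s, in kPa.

E_s ≈ 33500 kPa

S_e = q·B·(1−ν²)/E_s · I_f  ⇒  E_s = q·B·(1−ν²)·I_f / S_e.
E_s = 317 × 5.4 × 0.91 × 1.01 / 0.047 = 33470 kPa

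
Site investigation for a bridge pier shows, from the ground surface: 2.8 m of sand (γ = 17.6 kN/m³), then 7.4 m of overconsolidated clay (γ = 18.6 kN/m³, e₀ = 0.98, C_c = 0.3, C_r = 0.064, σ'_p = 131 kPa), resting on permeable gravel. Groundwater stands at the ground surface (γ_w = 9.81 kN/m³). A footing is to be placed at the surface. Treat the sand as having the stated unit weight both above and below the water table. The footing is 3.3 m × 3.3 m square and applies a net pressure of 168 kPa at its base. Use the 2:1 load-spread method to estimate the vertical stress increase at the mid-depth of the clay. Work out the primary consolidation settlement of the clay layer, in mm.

S_c ≈ 31.2 mm

Mid-depth of clay below the ground surface: z = 2.8 + 7.4/2 = 6.5 m.
Total vertical stress at mid-clay: σ_v = 17.6×2.8 + 18.6×3.7 = 118.1 kPa.
Pore pressure: u = 9.81×(6.5 − 0) = 63.765 kPa.
Initial effective stress: σ'_0 = σ_v − u = 118.1 − 63.765 = 54.335 kPa.
Stress increase at mid-clay by the 2:1 spreading method:
Δσ = qBL/((B+z)(L+z)) = 168×3.3×3.3/((3.3+6.5)(3.3+6.5)) = 19.05 kPa
Final effective stress: σ'_f = 54.335 + 19.05 = 73.385 kPa.
σ'_f = 73.385 ≤ σ'_p = 131 kPa, so the clay remains overconsolidated and only the recompression index applies:
S_c = C_r·H/(1+e₀)·log₁₀(σ'_f/σ'_0) = 0.064×7.4/1.98×log₁₀(73.385/54.335)
    = 0.23919 × 0.13053 = 0.03122 m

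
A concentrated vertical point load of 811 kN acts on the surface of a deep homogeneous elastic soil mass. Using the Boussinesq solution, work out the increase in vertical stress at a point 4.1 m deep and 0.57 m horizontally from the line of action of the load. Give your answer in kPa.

Δσ_z ≈ 22 kPa

Boussinesq vertical stress below a point load on an elastic half-space:
Δσ_z = 3P/(2πz²) · [1 + (r/z)²]^(−5/2)
r/z = 0.57/4.1 = 0.13902; [1+(r/z)²]^(−5/2) = 0.95327.
Δσ_z = 3×811/(2π×4.1²) × 0.95327 = 23.035 × 0.95327 = 21.96 kPa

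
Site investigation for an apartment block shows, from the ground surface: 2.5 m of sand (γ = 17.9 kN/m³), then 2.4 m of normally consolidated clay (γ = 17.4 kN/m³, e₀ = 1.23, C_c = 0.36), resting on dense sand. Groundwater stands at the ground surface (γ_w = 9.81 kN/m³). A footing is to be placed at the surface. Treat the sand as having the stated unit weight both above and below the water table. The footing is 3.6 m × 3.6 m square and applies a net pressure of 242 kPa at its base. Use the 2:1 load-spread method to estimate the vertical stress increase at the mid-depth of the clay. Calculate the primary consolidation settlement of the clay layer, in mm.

S_c ≈ 185 mm

Mid-depth of clay below the ground surface: z = 2.5 + 2.4/2 = 3.7 m.
Total vertical stress at mid-clay: σ_v = 17.9×2.5 + 17.4×1.2 = 65.63 kPa.
Pore pressure: u = 9.81×(3.7 − 0) = 36.297 kPa.
Initial effective stress: σ'_0 = σ_v − u = 65.63 − 36.297 = 29.333 kPa.
Stress increase at mid-clay by the 2:1 spreading method:
Δσ = qBL/((B+z)(L+z)) = 242×3.6×3.6/((3.6+3.7)(3.6+3.7)) = 58.854 kPa
Final effective stress: σ'_f = σ'_0 + Δσ = 29.333 + 58.854 = 88.187 kPa.
Normally consolidated clay, so the full stress increment lies on the virgin compression line:
S_c = C_c·H/(1+e₀)·log₁₀(σ'_f/σ'_0) = 0.36×2.4/(1+1.23)×log₁₀(88.187/29.333)
    = 0.38744 × 0.47805 = 0.1852 m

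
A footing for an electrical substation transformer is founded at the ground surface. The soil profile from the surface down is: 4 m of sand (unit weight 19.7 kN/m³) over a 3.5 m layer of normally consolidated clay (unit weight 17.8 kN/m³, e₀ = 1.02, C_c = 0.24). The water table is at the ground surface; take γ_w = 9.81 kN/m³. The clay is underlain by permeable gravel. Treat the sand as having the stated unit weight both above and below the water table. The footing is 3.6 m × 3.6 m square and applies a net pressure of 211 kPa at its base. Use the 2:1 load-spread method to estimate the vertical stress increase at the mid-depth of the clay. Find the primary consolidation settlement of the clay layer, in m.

Mid-depth of clay below the ground surface: z = 4 + 3.5/2 = 5.75 m.
Total vertical stress at mid-clay: σ_v = 19.7×4 + 17.8×1.75 = 109.95 kPa.
Pore pressure: u = 9.81×(5.75 − 0) = 56.408 kPa.
Initial effective stress: σ'_0 = σ_v − u = 109.95 − 56.408 = 53.542 kPa.
Stress increase at mid-clay by the 2:1 spreading method:
Δσ = qBL/((B+z)(L+z)) = 211×3.6×3.6/((3.6+5.75)(3.6+5.75)) = 31.28 kPa
Final effective stress: σ'_f = σ'_0 + Δσ = 53.542 + 31.28 = 84.822 kPa.
Normally consolidated clay, so the full stress increment lies on the virgin compression line:
S_c = C_c·H/(1+e₀)·log₁₀(σ'_f/σ'_0) = 0.24×3.5/(1+1.02)×log₁₀(84.822/53.542)
    = 0.41584 × 0.19981 = 0.08309 m

S_c ≈ 0.0831 m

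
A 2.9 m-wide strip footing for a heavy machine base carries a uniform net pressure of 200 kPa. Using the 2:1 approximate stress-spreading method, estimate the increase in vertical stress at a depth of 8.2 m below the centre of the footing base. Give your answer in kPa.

Δσ_z ≈ 52.3 kPa

By the 2:1 method the load spreads at 1 horizontal : 2 vertical, so at depth z the loaded area has grown by z in each plan dimension:
Δσ = qB/(B+z) = 200×2.9/(2.9+8.2) = 52.252 kPa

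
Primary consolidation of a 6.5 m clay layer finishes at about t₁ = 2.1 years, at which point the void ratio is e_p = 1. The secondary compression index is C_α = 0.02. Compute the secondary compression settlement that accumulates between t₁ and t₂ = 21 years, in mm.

Secondary compression: S_s = C_α·H/(1+e_p)·log₁₀(t₂/t₁)
S_s = 0.02×6.5/(1+1)×log₁₀(21/2.1)
    = 0.065 × 1 = 0.065 m

S_s ≈ 65 mm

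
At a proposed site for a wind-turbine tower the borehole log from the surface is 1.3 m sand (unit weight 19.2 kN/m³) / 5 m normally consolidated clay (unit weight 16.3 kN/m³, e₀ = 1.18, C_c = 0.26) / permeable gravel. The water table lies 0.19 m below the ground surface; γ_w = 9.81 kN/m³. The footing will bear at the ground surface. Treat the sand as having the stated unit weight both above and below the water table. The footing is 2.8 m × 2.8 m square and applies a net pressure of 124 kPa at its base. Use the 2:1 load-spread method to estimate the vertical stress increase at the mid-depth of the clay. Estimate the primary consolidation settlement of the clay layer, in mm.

S_c ≈ 143 mm

Mid-depth of clay below the ground surface: z = 1.3 + 5/2 = 3.8 m.
Total vertical stress at mid-clay: σ_v = 19.2×1.3 + 16.3×2.5 = 65.71 kPa.
Pore pressure: u = 9.81×(3.8 − 0.19) = 35.414 kPa.
Initial effective stress: σ'_0 = σ_v − u = 65.71 − 35.414 = 30.296 kPa.
Stress increase at mid-clay by the 2:1 spreading method:
Δσ = qBL/((B+z)(L+z)) = 124×2.8×2.8/((2.8+3.8)(2.8+3.8)) = 22.318 kPa
Final effective stress: σ'_f = σ'_0 + Δσ = 30.296 + 22.318 = 52.614 kPa.
Normally consolidated clay, so the full stress increment lies on the virgin compression line:
S_c = C_c·H/(1+e₀)·log₁₀(σ'_f/σ'_0) = 0.26×5/(1+1.18)×log₁₀(52.614/30.296)
    = 0.59633 × 0.23972 = 0.143 m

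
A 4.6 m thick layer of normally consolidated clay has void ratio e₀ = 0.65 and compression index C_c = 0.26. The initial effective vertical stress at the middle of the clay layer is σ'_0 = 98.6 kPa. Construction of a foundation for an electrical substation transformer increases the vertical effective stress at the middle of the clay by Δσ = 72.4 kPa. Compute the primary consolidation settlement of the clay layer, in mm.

Final effective stress: σ'_f = σ'_0 + Δσ = 98.6 + 72.4 = 171 kPa.
Normally consolidated clay, so the full stress increment lies on the virgin compression line:
S_c = C_c·H/(1+e₀)·log₁₀(σ'_f/σ'_0) = 0.26×4.6/(1+0.65)×log₁₀(171/98.6)
    = 0.72485 × 0.23912 = 0.1733 m

S_c ≈ 173 mm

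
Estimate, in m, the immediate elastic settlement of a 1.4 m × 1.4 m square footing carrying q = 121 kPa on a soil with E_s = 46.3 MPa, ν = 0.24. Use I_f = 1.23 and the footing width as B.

Immediate (elastic) settlement: S_e = q·B·(1−ν²)/E_s · I_f.
E_s = 46.3 MPa = 46300 kPa.
S_e = 121 × 1.4 × (1 − 0.24²) / 46300 × 1.23
    = 121 × 1.4 × 0.9424 / 46300 × 1.23
    = 0.004241 m

S_e ≈ 0.00424 m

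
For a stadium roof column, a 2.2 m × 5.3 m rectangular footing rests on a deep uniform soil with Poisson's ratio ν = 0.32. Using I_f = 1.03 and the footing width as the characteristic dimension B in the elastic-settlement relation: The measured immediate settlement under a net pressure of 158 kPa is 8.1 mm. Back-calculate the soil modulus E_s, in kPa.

S_e = q·B·(1−ν²)/E_s · I_f  ⇒  E_s = q·B·(1−ν²)·I_f / S_e.
E_s = 158 × 2.2 × 0.8976 × 1.03 / 0.0081 = 39670 kPa

E_s ≈ 39700 kPa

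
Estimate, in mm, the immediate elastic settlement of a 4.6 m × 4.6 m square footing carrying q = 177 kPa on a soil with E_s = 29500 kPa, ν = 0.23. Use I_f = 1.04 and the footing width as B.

S_e ≈ 27.2 mm

Immediate (elastic) settlement: S_e = q·B·(1−ν²)/E_s · I_f.
S_e = 177 × 4.6 × (1 − 0.23²) / 29500 × 1.04
    = 177 × 4.6 × 0.9471 / 29500 × 1.04
    = 0.02719 m = 27.19 mm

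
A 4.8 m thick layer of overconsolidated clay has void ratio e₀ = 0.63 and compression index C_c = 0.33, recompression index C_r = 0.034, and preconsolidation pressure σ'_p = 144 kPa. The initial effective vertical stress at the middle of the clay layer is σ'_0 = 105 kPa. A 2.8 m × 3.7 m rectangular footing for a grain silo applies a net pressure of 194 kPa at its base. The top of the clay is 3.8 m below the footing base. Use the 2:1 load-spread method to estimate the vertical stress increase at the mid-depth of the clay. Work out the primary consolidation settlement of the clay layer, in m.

Mid-depth of clay below the footing base: z = 3.8 + 4.8/2 = 6.2 m.
Stress increase at mid-clay by the 2:1 spreading method:
Δσ = qBL/((B+z)(L+z)) = 194×2.8×3.7/((2.8+6.2)(3.7+6.2)) = 22.557 kPa
Final effective stress: σ'_f = 105 + 22.557 = 127.56 kPa.
σ'_f = 127.56 ≤ σ'_p = 144 kPa, so the clay remains overconsolidated and only the recompression index applies:
S_c = C_r·H/(1+e₀)·log₁₀(σ'_f/σ'_0) = 0.034×4.8/1.63×log₁₀(127.56/105)
    = 0.10012 × 0.084525 = 0.008463 m

S_c ≈ 0.00846 m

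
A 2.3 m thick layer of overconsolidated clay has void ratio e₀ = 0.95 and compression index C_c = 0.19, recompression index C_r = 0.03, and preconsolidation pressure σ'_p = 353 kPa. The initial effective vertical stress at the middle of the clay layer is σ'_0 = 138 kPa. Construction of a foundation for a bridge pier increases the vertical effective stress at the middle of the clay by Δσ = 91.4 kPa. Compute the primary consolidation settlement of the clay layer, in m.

S_c ≈ 0.00781 m

Final effective stress: σ'_f = 138 + 91.4 = 229.4 kPa.
σ'_f = 229.4 ≤ σ'_p = 353 kPa, so the clay remains overconsolidated and only the recompression index applies:
S_c = C_r·H/(1+e₀)·log₁₀(σ'_f/σ'_0) = 0.03×2.3/1.95×log₁₀(229.4/138)
    = 0.035385 × 0.22071 = 0.00781 m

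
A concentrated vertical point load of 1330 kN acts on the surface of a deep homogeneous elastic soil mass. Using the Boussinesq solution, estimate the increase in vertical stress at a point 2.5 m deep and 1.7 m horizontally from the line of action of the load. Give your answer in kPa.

Boussinesq vertical stress below a point load on an elastic half-space:
Δσ_z = 3P/(2πz²) · [1 + (r/z)²]^(−5/2)
r/z = 1.7/2.5 = 0.68; [1+(r/z)²]^(−5/2) = 0.38666.
Δσ_z = 3×1330/(2π×2.5²) × 0.38666 = 101.6 × 0.38666 = 39.28 kPa

Δσ_z ≈ 39.3 kPa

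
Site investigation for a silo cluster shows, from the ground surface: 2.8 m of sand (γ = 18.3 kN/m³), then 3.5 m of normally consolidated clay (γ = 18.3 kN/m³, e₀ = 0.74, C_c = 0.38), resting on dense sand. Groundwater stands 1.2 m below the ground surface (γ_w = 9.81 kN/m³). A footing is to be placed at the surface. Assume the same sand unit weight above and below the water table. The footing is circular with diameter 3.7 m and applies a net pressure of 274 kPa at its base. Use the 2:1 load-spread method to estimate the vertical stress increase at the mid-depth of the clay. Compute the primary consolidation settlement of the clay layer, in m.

S_c ≈ 0.245 m

Mid-depth of clay below the ground surface: z = 2.8 + 3.5/2 = 4.55 m.
Total vertical stress at mid-clay: σ_v = 18.3×2.8 + 18.3×1.75 = 83.265 kPa.
Pore pressure: u = 9.81×(4.55 − 1.2) = 32.864 kPa.
Initial effective stress: σ'_0 = σ_v − u = 83.265 − 32.864 = 50.401 kPa.
Stress increase at mid-clay by the 2:1 spreading method:
Δσ ≈ qD²/(D+z)² = 274×3.7²/(3.7+4.55)² = 55.112 kPa
Final effective stress: σ'_f = σ'_0 + Δσ = 50.401 + 55.112 = 105.51 kPa.
Normally consolidated clay, so the full stress increment lies on the virgin compression line:
S_c = C_c·H/(1+e₀)·log₁₀(σ'_f/σ'_0) = 0.38×3.5/(1+0.74)×log₁₀(105.51/50.401)
    = 0.76437 × 0.32085 = 0.2452 m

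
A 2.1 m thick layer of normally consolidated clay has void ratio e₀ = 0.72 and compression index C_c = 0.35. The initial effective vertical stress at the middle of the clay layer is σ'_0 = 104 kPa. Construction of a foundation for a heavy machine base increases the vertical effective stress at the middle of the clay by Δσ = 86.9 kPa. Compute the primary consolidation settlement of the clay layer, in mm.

Final effective stress: σ'_f = σ'_0 + Δσ = 104 + 86.9 = 190.9 kPa.
Normally consolidated clay, so the full stress increment lies on the virgin compression line:
S_c = C_c·H/(1+e₀)·log₁₀(σ'_f/σ'_0) = 0.35×2.1/(1+0.72)×log₁₀(190.9/104)
    = 0.42733 × 0.26377 = 0.1127 m

S_c ≈ 113 mm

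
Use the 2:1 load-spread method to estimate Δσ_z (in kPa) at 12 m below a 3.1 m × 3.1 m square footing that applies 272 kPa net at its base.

Δσ_z ≈ 11.5 kPa

By the 2:1 method the load spreads at 1 horizontal : 2 vertical, so at depth z the loaded area has grown by z in each plan dimension:
Δσ = qBL/((B+z)(L+z)) = 272×3.1×3.1/((3.1+12)(3.1+12)) = 11.464 kPa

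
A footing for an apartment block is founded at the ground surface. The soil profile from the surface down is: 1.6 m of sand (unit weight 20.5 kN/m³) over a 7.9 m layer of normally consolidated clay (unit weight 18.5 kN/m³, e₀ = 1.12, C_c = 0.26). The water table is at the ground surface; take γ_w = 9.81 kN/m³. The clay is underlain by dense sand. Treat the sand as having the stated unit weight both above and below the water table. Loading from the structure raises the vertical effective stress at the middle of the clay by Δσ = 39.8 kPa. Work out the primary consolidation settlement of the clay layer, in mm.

Mid-depth of clay below the ground surface: z = 1.6 + 7.9/2 = 5.55 m.
Total vertical stress at mid-clay: σ_v = 20.5×1.6 + 18.5×3.95 = 105.88 kPa.
Pore pressure: u = 9.81×(5.55 − 0) = 54.446 kPa.
Initial effective stress: σ'_0 = σ_v − u = 105.88 − 54.446 = 51.434 kPa.
Final effective stress: σ'_f = σ'_0 + Δσ = 51.434 + 39.8 = 91.234 kPa.
Normally consolidated clay, so the full stress increment lies on the virgin compression line:
S_c = C_c·H/(1+e₀)·log₁₀(σ'_f/σ'_0) = 0.26×7.9/(1+1.12)×log₁₀(91.234/51.434)
    = 0.96887 × 0.24891 = 0.2412 m

S_c ≈ 241 mm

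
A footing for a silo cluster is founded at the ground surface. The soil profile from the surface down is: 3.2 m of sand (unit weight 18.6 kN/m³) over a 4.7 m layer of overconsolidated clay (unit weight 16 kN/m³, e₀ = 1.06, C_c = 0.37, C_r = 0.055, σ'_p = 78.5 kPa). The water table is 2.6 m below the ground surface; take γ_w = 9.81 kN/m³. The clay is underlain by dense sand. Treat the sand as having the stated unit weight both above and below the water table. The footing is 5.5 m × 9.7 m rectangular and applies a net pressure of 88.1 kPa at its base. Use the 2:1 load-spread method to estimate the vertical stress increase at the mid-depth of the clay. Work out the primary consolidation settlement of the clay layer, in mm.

S_c ≈ 81.7 mm

Mid-depth of clay below the ground surface: z = 3.2 + 4.7/2 = 5.55 m.
Total vertical stress at mid-clay: σ_v = 18.6×3.2 + 16×2.35 = 97.12 kPa.
Pore pressure: u = 9.81×(5.55 − 2.6) = 28.94 kPa.
Initial effective stress: σ'_0 = σ_v − u = 97.12 − 28.94 = 68.18 kPa.
Stress increase at mid-clay by the 2:1 spreading method:
Δσ = qBL/((B+z)(L+z)) = 88.1×5.5×9.7/((5.5+5.55)(9.7+5.55)) = 27.892 kPa
Final effective stress: σ'_f = 68.18 + 27.892 = 96.072 kPa.
σ'_f = 96.072 > σ'_p = 78.5 kPa, so the stress path crosses the preconsolidation pressure — recompression up to σ'_p, then virgin compression beyond:
S_c = H/(1+e₀)·[C_r·log₁₀(σ'_p/σ'_0) + C_c·log₁₀(σ'_f/σ'_p)]
    = 4.7/2.06 × [0.055×log₁₀(78.5/68.18) + 0.37×log₁₀(96.072/78.5)]
    = 2.2816 × [0.0033667 + 0.032459] = 0.08174 m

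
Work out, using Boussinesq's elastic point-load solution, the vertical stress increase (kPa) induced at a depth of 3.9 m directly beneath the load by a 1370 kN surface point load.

Boussinesq vertical stress below a point load on an elastic half-space:
Δσ_z = 3P/(2πz²) · [1 + (r/z)²]^(−5/2)
r/z = 0/3.9 = 0; [1+(r/z)²]^(−5/2) = 1.
Δσ_z = 3×1370/(2π×3.9²) × 1 = 43.006 × 1 = 43.01 kPa

Δσ_z ≈ 43 kPa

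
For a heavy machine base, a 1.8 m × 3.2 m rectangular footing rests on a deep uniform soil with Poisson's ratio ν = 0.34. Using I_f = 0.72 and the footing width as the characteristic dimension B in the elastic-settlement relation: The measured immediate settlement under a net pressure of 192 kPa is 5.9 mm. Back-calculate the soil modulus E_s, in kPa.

S_e = q·B·(1−ν²)/E_s · I_f  ⇒  E_s = q·B·(1−ν²)·I_f / S_e.
E_s = 192 × 1.8 × 0.8844 × 0.72 / 0.0059 = 37300 kPa

E_s ≈ 37300 kPa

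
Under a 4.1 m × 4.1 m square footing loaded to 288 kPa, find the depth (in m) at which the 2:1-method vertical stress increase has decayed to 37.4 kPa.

z ≈ 7.28 m

2:1 spreading — at depth z the loaded area has grown by z in each plan dimension:
qB²/(B+z)² = Δσ_z ⇒ z = B(√(q/Δσ_z) − 1) = 4.1×(√(288/37.4) − 1) = 7.277 m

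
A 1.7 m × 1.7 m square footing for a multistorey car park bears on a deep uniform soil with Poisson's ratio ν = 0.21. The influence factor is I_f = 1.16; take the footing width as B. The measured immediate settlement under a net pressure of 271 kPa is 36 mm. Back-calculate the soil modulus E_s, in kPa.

E_s ≈ 14200 kPa

S_e = q·B·(1−ν²)/E_s · I_f  ⇒  E_s = q·B·(1−ν²)·I_f / S_e.
E_s = 271 × 1.7 × 0.9559 × 1.16 / 0.036 = 14190 kPa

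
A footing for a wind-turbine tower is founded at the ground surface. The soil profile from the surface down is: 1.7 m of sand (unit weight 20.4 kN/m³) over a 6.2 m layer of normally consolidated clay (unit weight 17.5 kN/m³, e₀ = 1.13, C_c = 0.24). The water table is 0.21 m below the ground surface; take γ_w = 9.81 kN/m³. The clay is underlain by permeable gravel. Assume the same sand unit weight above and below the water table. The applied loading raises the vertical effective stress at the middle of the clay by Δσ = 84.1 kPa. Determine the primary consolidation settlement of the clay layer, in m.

Mid-depth of clay below the ground surface: z = 1.7 + 6.2/2 = 4.8 m.
Total vertical stress at mid-clay: σ_v = 20.4×1.7 + 17.5×3.1 = 88.93 kPa.
Pore pressure: u = 9.81×(4.8 − 0.21) = 45.028 kPa.
Initial effective stress: σ'_0 = σ_v − u = 88.93 − 45.028 = 43.902 kPa.
Final effective stress: σ'_f = σ'_0 + Δσ = 43.902 + 84.1 = 128 kPa.
Normally consolidated clay, so the full stress increment lies on the virgin compression line:
S_c = C_c·H/(1+e₀)·log₁₀(σ'_f/σ'_0) = 0.24×6.2/(1+1.13)×log₁₀(128/43.902)
    = 0.69859 × 0.46473 = 0.3247 m

S_c ≈ 0.325 m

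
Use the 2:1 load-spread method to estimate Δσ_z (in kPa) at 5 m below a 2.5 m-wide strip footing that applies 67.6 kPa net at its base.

By the 2:1 method the load spreads at 1 horizontal : 2 vertical, so at depth z the loaded area has grown by z in each plan dimension:
Δσ = qB/(B+z) = 67.6×2.5/(2.5+5) = 22.533 kPa

Δσ_z ≈ 22.5 kPa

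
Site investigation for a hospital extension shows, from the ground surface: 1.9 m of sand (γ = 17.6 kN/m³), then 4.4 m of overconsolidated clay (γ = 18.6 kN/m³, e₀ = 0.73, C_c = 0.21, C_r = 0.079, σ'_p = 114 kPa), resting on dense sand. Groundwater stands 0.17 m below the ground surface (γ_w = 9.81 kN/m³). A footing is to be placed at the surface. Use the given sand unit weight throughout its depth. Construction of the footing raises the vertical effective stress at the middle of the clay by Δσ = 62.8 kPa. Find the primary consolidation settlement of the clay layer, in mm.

Mid-depth of clay below the ground surface: z = 1.9 + 4.4/2 = 4.1 m.
Total vertical stress at mid-clay: σ_v = 17.6×1.9 + 18.6×2.2 = 74.36 kPa.
Pore pressure: u = 9.81×(4.1 − 0.17) = 38.553 kPa.
Initial effective stress: σ'_0 = σ_v − u = 74.36 − 38.553 = 35.807 kPa.
Final effective stress: σ'_f = 35.807 + 62.8 = 98.607 kPa.
σ'_f = 98.607 ≤ σ'_p = 114 kPa, so the clay remains overconsolidated and only the recompression index applies:
S_c = C_r·H/(1+e₀)·log₁₀(σ'_f/σ'_0) = 0.079×4.4/1.73×log₁₀(98.607/35.807)
    = 0.20093 × 0.43994 = 0.0884 m

S_c ≈ 88.4 mm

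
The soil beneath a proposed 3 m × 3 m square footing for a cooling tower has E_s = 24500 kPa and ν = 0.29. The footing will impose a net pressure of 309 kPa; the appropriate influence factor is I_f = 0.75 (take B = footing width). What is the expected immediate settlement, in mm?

S_e ≈ 26 mm

Immediate (elastic) settlement: S_e = q·B·(1−ν²)/E_s · I_f.
S_e = 309 × 3 × (1 − 0.29²) / 24500 × 0.75
    = 309 × 3 × 0.9159 / 24500 × 0.75
    = 0.02599 m = 25.99 mm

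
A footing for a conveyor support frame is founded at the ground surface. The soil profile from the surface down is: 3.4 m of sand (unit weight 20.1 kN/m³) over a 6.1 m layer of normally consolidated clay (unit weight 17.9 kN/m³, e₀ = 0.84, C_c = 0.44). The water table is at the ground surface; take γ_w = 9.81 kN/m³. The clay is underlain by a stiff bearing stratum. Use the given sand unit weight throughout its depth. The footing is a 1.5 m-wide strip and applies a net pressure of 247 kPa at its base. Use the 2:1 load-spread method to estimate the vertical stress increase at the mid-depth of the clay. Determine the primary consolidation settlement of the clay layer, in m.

Mid-depth of clay below the ground surface: z = 3.4 + 6.1/2 = 6.45 m.
Total vertical stress at mid-clay: σ_v = 20.1×3.4 + 17.9×3.05 = 122.94 kPa.
Pore pressure: u = 9.81×(6.45 − 0) = 63.275 kPa.
Initial effective stress: σ'_0 = σ_v − u = 122.94 − 63.275 = 59.665 kPa.
Stress increase at mid-clay by the 2:1 spreading method:
Δσ = qB/(B+z) = 247×1.5/(1.5+6.45) = 46.604 kPa
Final effective stress: σ'_f = σ'_0 + Δσ = 59.665 + 46.604 = 106.27 kPa.
Normally consolidated clay, so the full stress increment lies on the virgin compression line:
S_c = C_c·H/(1+e₀)·log₁₀(σ'_f/σ'_0) = 0.44×6.1/(1+0.84)×log₁₀(106.27/59.665)
    = 1.4587 × 0.25069 = 0.3657 m

S_c ≈ 0.366 m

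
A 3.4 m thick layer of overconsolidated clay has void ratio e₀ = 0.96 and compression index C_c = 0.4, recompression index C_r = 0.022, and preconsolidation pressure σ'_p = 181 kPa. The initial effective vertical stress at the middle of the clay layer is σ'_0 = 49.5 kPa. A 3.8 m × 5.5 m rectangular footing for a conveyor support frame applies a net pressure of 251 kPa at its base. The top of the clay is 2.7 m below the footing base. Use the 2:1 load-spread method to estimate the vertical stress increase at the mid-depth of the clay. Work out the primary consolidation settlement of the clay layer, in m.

S_c ≈ 0.0138 m

Mid-depth of clay below the footing base: z = 2.7 + 3.4/2 = 4.4 m.
Stress increase at mid-clay by the 2:1 spreading method:
Δσ = qBL/((B+z)(L+z)) = 251×3.8×5.5/((3.8+4.4)(5.5+4.4)) = 64.621 kPa
Final effective stress: σ'_f = 49.5 + 64.621 = 114.12 kPa.
σ'_f = 114.12 ≤ σ'_p = 181 kPa, so the clay remains overconsolidated and only the recompression index applies:
S_c = C_r·H/(1+e₀)·log₁₀(σ'_f/σ'_0) = 0.022×3.4/1.96×log₁₀(114.12/49.5)
    = 0.038163 × 0.36276 = 0.01384 m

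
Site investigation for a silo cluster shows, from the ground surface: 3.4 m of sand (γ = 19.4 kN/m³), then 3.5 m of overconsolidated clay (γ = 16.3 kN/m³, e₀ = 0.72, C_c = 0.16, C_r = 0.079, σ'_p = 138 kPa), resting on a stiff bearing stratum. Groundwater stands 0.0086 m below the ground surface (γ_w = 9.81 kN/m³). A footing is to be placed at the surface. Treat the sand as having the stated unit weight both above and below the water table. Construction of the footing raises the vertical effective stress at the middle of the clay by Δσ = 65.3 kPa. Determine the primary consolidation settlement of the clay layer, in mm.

S_c ≈ 63.5 mm

Mid-depth of clay below the ground surface: z = 3.4 + 3.5/2 = 5.15 m.
Total vertical stress at mid-clay: σ_v = 19.4×3.4 + 16.3×1.75 = 94.485 kPa.
Pore pressure: u = 9.81×(5.15 − 0.0086) = 50.433 kPa.
Initial effective stress: σ'_0 = σ_v − u = 94.485 − 50.433 = 44.052 kPa.
Final effective stress: σ'_f = 44.052 + 65.3 = 109.35 kPa.
σ'_f = 109.35 ≤ σ'_p = 138 kPa, so the clay remains overconsolidated and only the recompression index applies:
S_c = C_r·H/(1+e₀)·log₁₀(σ'_f/σ'_0) = 0.079×3.5/1.72×log₁₀(109.35/44.052)
    = 0.16076 × 0.39485 = 0.06347 m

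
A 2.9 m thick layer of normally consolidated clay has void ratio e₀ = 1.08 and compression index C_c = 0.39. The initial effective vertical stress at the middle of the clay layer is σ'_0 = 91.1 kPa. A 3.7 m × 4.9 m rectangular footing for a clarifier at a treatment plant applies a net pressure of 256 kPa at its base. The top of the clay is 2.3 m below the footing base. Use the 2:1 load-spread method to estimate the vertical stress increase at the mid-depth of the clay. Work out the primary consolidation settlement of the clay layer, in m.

S_c ≈ 0.138 m

Mid-depth of clay below the footing base: z = 2.3 + 2.9/2 = 3.75 m.
Stress increase at mid-clay by the 2:1 spreading method:
Δσ = qBL/((B+z)(L+z)) = 256×3.7×4.9/((3.7+3.75)(4.9+3.75)) = 72.022 kPa
Final effective stress: σ'_f = σ'_0 + Δσ = 91.1 + 72.022 = 163.12 kPa.
Normally consolidated clay, so the full stress increment lies on the virgin compression line:
S_c = C_c·H/(1+e₀)·log₁₀(σ'_f/σ'_0) = 0.39×2.9/(1+1.08)×log₁₀(163.12/91.1)
    = 0.54375 × 0.25299 = 0.1376 m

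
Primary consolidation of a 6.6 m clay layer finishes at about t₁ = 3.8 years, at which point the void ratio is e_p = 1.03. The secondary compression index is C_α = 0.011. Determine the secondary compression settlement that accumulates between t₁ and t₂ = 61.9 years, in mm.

Secondary compression: S_s = C_α·H/(1+e_p)·log₁₀(t₂/t₁)
S_s = 0.011×6.6/(1+1.03)×log₁₀(61.9/3.8)
    = 0.03576 × 1.212 = 0.04334 m

S_s ≈ 43.3 mm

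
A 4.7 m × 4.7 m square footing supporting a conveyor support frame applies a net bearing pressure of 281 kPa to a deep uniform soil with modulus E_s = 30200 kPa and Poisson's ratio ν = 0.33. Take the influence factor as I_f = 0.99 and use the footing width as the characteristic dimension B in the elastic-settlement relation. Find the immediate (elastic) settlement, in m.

S_e ≈ 0.0386 m

Immediate (elastic) settlement: S_e = q·B·(1−ν²)/E_s · I_f.
S_e = 281 × 4.7 × (1 − 0.33²) / 30200 × 0.99
    = 281 × 4.7 × 0.8911 / 30200 × 0.99
    = 0.03858 m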